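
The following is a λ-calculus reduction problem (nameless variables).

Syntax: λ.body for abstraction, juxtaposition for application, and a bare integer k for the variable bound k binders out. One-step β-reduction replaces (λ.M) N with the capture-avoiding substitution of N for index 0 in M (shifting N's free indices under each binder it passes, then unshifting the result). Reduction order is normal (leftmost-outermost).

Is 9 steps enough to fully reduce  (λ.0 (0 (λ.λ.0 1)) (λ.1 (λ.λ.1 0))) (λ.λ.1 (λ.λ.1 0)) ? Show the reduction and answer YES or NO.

  start: (λ.0 (0 (λ.λ.0 1)) (λ.1 (λ.λ.1 0))) (λ.λ.1 (λ.λ.1 0))
  step 1: (λ.λ.1 (λ.λ.1 0)) ((λ.λ.1 (λ.λ.1 0)) (λ.λ.0 1)) (λ.(λ.λ.1 (λ.λ.1 0)) (λ.λ.1 0))
  step 2: (λ.(λ.λ.1 (λ.λ.1 0)) (λ.λ.0 1) (λ.λ.1 0)) (λ.(λ.λ.1 (λ.λ.1 0)) (λ.λ.1 0))
  step 3: (λ.λ.1 (λ.λ.1 0)) (λ.λ.0 1) (λ.λ.1 0)
  step 4: (λ.(λ.λ.0 1) (λ.λ.1 0)) (λ.λ.1 0)
  step 5: (λ.λ.0 1) (λ.λ.1 0)
  step 6: λ.0 (λ.λ.1 0)

Answer: YES — reaches normal form λ.0 (λ.λ.1 0) in 6 ≤ 9 steps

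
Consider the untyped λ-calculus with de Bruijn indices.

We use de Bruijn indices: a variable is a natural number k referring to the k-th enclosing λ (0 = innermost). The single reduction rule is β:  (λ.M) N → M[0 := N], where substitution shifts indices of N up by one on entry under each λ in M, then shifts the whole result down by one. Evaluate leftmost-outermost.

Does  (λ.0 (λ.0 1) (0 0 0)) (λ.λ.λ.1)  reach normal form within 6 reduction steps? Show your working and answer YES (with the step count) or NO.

  start: (λ.0 (λ.0 1) (0 0 0)) (λ.λ.λ.1)
  step 1: (λ.λ.λ.1) (λ.0 (λ.λ.λ.1)) ((λ.λ.λ.1) (λ.λ.λ.1) (λ.λ.λ.1))
  step 2: (λ.λ.1) ((λ.λ.λ.1) (λ.λ.λ.1) (λ.λ.λ.1))
  step 3: λ.(λ.λ.λ.1) (λ.λ.λ.1) (λ.λ.λ.1)
  step 4: λ.(λ.λ.1) (λ.λ.λ.1)
  step 5: λ.λ.λ.λ.λ.1

Answer: YES — reaches normal form λ.λ.λ.λ.λ.1 in 5 ≤ 6 steps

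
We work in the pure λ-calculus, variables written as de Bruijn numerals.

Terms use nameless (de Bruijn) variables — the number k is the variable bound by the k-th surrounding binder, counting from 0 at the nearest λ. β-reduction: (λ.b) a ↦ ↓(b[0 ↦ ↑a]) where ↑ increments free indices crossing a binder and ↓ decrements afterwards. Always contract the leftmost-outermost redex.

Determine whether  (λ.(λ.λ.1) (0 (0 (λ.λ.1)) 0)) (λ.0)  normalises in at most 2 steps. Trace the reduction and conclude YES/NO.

Answer: NO — after 2 steps the term is λ.(λ.0) ((λ.0) (λ.λ.1)) (λ.0), not yet normal

Reduction:
  start: (λ.(λ.λ.1) (0 (0 (λ.λ.1)) 0)) (λ.0)
  [1] (λ.λ.1) ((λ.0) ((λ.0) (λ.λ.1)) (λ.0))
  [2] λ.(λ.0) ((λ.0) (λ.λ.1)) (λ.0)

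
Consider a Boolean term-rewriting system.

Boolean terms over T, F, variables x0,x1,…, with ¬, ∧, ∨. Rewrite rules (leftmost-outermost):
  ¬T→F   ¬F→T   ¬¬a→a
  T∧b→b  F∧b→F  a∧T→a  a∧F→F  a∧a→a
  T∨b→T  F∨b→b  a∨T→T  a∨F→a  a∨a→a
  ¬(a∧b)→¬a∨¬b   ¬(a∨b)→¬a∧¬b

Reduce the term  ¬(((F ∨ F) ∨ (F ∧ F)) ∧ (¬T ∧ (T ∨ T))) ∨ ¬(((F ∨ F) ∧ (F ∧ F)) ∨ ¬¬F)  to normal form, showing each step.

Answer: normal form = T  (in 11 steps)

Derivation:
  start: ¬(((F ∨ F) ∨ (F ∧ F)) ∧ (¬T ∧ (T ∨ T))) ∨ ¬(((F ∨ F) ∧ (F ∧ F)) ∨ ¬¬F)
  [1] (¬((F ∨ F) ∨ (F ∧ F)) ∨ ¬(¬T ∧ (T ∨ T))) ∨ ¬(((F ∨ F) ∧ (F ∧ F)) ∨ ¬¬F)
  [2] ((¬(F ∨ F) ∧ ¬(F ∧ F)) ∨ ¬(¬T ∧ (T ∨ T))) ∨ ¬(((F ∨ F) ∧ (F ∧ F)) ∨ ¬¬F)
  [3] (((¬F ∧ ¬F) ∧ ¬(F ∧ F)) ∨ ¬(¬T ∧ (T ∨ T))) ∨ ¬(((F ∨ F) ∧ (F ∧ F)) ∨ ¬¬F)
  [4] ((¬F ∧ ¬(F ∧ F)) ∨ ¬(¬T ∧ (T ∨ T))) ∨ ¬(((F ∨ F) ∧ (F ∧ F)) ∨ ¬¬F)
  [5] ((T ∧ ¬(F ∧ F)) ∨ ¬(¬T ∧ (T ∨ T))) ∨ ¬(((F ∨ F) ∧ (F ∧ F)) ∨ ¬¬F)
  [6] (¬(F ∧ F) ∨ ¬(¬T ∧ (T ∨ T))) ∨ ¬(((F ∨ F) ∧ (F ∧ F)) ∨ ¬¬F)
  [7] ((¬F ∨ ¬F) ∨ ¬(¬T ∧ (T ∨ T))) ∨ ¬(((F ∨ F) ∧ (F ∧ F)) ∨ ¬¬F)
  [8] (¬F ∨ ¬(¬T ∧ (T ∨ T))) ∨ ¬(((F ∨ F) ∧ (F ∧ F)) ∨ ¬¬F)
  [9] (T ∨ ¬(¬T ∧ (T ∨ T))) ∨ ¬(((F ∨ F) ∧ (F ∧ F)) ∨ ¬¬F)
  [10] T ∨ ¬(((F ∨ F) ∧ (F ∧ F)) ∨ ¬¬F)
  [11] T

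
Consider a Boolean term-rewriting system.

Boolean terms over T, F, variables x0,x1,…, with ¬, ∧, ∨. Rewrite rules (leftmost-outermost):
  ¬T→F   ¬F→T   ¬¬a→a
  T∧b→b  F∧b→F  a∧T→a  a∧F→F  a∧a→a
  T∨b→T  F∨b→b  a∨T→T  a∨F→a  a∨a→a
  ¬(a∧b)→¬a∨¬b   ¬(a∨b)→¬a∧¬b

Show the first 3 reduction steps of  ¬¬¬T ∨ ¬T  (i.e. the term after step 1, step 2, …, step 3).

  start: ¬¬¬T ∨ ¬T
  step 1: ¬T ∨ ¬T
  step 2: ¬T
  step 3: F

Answer: after 3 steps: F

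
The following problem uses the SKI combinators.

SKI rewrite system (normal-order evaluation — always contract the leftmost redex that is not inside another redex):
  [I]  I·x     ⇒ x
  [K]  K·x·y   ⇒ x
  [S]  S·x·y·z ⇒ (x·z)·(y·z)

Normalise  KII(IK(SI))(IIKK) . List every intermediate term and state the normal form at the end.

  start: KII(IK(SI))(IIKK)
  →1  I(IK(SI))(IIKK)
  →2  IK(SI)(IIKK)
  →3  K(SI)(IIKK)
  →4  SI

Answer: normal form = SI  (in 4 steps)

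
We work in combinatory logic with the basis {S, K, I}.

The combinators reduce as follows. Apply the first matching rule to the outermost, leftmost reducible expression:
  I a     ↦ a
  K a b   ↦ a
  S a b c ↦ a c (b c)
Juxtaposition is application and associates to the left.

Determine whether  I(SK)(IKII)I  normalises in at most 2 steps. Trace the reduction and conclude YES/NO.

  start: I(SK)(IKII)I
  →1  SK(IKII)I
  →2  KI(IKIII)

Answer: NO — after 2 steps the term is KI(IKIII), not yet normal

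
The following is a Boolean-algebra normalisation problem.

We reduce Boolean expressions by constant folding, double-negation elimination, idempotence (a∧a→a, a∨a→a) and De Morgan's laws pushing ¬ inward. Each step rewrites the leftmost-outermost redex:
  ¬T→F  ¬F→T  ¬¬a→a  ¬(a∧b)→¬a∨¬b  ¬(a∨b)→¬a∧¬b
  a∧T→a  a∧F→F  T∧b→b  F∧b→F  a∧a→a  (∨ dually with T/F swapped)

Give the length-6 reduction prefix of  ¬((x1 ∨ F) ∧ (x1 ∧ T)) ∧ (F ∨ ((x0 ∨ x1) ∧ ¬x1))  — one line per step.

  start: ¬((x1 ∨ F) ∧ (x1 ∧ T)) ∧ (F ∨ ((x0 ∨ x1) ∧ ¬x1))
  →1  (¬(x1 ∨ F) ∨ ¬(x1 ∧ T)) ∧ (F ∨ ((x0 ∨ x1) ∧ ¬x1))
  →2  ((¬x1 ∧ ¬F) ∨ ¬(x1 ∧ T)) ∧ (F ∨ ((x0 ∨ x1) ∧ ¬x1))
  →3  ((¬x1 ∧ T) ∨ ¬(x1 ∧ T)) ∧ (F ∨ ((x0 ∨ x1) ∧ ¬x1))
  →4  (¬x1 ∨ ¬(x1 ∧ T)) ∧ (F ∨ ((x0 ∨ x1) ∧ ¬x1))
  →5  (¬x1 ∨ (¬x1 ∨ ¬T)) ∧ (F ∨ ((x0 ∨ x1) ∧ ¬x1))
  →6  (¬x1 ∨ (¬x1 ∨ F)) ∧ (F ∨ ((x0 ∨ x1) ∧ ¬x1))

Answer: after 6 steps: (¬x1 ∨ (¬x1 ∨ F)) ∧ (F ∨ ((x0 ∨ x1) ∧ ¬x1))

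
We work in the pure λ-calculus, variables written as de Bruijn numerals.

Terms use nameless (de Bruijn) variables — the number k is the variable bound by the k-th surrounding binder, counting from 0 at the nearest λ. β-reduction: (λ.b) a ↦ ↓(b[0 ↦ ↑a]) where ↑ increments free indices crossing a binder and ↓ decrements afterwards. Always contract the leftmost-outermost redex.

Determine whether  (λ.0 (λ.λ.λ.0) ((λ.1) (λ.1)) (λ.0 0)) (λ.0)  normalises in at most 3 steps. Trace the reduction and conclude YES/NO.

  start: (λ.0 (λ.λ.λ.0) ((λ.1) (λ.1)) (λ.0 0)) (λ.0)
  [1] (λ.0) (λ.λ.λ.0) ((λ.λ.0) (λ.λ.0)) (λ.0 0)
  [2] (λ.λ.λ.0) ((λ.λ.0) (λ.λ.0)) (λ.0 0)
  [3] (λ.λ.0) (λ.0 0)

Answer: NO — after 3 steps the term is (λ.λ.0) (λ.0 0), not yet normal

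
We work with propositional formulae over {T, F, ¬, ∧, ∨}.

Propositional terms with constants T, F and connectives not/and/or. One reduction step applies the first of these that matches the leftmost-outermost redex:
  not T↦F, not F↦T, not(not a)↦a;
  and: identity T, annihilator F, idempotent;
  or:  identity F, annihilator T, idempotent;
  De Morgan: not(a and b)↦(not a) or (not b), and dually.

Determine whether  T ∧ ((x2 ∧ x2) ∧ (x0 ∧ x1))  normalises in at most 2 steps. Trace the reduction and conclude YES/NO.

Answer: YES — reaches normal form x2 ∧ (x0 ∧ x1) in 2 ≤ 2 steps

Derivation:
  start: T ∧ ((x2 ∧ x2) ∧ (x0 ∧ x1))
  step 1: (x2 ∧ x2) ∧ (x0 ∧ x1)
  step 2: x2 ∧ (x0 ∧ x1)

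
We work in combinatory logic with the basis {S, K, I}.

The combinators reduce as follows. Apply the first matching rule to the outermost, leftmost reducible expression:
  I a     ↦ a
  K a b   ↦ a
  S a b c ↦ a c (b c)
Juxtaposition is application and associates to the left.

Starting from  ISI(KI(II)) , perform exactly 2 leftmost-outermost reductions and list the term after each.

Answer: after 2 steps: SII

Derivation:
  start: ISI(KI(II))
  [1] SI(KI(II))
  [2] SII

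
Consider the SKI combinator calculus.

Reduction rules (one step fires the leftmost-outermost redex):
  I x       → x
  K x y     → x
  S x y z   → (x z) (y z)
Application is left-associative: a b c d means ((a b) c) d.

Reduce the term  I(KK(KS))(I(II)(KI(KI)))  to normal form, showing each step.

Answer: normal form = KI  (in 6 steps)

Reduction:
  start: I(KK(KS))(I(II)(KI(KI)))
  step 1: KK(KS)(I(II)(KI(KI)))
  step 2: K(I(II)(KI(KI)))
  step 3: K(II(KI(KI)))
  step 4: K(I(KI(KI)))
  step 5: K(KI(KI))
  step 6: KI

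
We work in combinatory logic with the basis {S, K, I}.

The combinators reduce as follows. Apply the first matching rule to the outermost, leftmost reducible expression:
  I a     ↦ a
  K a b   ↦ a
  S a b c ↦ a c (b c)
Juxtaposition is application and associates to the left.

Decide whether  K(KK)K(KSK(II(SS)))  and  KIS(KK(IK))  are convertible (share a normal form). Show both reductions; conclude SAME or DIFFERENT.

Answer: SAME — A ⇓ K, B ⇓ K

Derivation:
Term A:
  start: K(KK)K(KSK(II(SS)))
  step 1: KK(KSK(II(SS)))
  step 2: K

Term B:
  start: KIS(KK(IK))
  step 1: I(KK(IK))
  step 2: KK(IK)
  step 3: K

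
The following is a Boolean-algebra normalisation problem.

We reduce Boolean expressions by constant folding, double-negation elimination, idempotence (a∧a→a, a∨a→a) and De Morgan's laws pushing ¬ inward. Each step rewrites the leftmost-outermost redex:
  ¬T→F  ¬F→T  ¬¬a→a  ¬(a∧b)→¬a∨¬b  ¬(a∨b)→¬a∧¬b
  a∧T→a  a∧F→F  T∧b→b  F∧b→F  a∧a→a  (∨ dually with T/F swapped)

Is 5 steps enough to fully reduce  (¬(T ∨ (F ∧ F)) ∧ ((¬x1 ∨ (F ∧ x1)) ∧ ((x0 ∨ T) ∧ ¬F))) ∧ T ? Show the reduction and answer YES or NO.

  start: (¬(T ∨ (F ∧ F)) ∧ ((¬x1 ∨ (F ∧ x1)) ∧ ((x0 ∨ T) ∧ ¬F))) ∧ T
  [1] ¬(T ∨ (F ∧ F)) ∧ ((¬x1 ∨ (F ∧ x1)) ∧ ((x0 ∨ T) ∧ ¬F))
  [2] (¬T ∧ ¬(F ∧ F)) ∧ ((¬x1 ∨ (F ∧ x1)) ∧ ((x0 ∨ T) ∧ ¬F))
  [3] (F ∧ ¬(F ∧ F)) ∧ ((¬x1 ∨ (F ∧ x1)) ∧ ((x0 ∨ T) ∧ ¬F))
  [4] F ∧ ((¬x1 ∨ (F ∧ x1)) ∧ ((x0 ∨ T) ∧ ¬F))
  [5] F

Answer: YES — reaches normal form F in 5 ≤ 5 steps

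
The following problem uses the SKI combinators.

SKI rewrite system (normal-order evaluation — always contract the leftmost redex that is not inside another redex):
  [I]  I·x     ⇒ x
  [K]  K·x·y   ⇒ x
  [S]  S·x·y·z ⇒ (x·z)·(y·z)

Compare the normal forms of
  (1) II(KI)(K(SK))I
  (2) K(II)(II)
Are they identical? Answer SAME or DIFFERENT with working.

Answer: SAME — A ⇓ I, B ⇓ I

Derivation:
Term A:
  start: II(KI)(K(SK))I
  →1  I(KI)(K(SK))I
  →2  KI(K(SK))I
  →3  II
  →4  I

Term B:
  start: K(II)(II)
  →1  II
  →2  I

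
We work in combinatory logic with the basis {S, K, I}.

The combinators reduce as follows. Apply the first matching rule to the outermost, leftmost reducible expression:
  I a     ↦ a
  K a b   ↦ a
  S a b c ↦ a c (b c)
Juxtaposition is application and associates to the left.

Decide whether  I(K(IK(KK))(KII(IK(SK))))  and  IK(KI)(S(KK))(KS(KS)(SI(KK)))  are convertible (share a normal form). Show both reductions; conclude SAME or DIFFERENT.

Term A:
  start: I(K(IK(KK))(KII(IK(SK))))
  →1  K(IK(KK))(KII(IK(SK)))
  →2  IK(KK)
  →3  K(KK)

Term B:
  start: IK(KI)(S(KK))(KS(KS)(SI(KK)))
  →1  K(KI)(S(KK))(KS(KS)(SI(KK)))
  →2  KI(KS(KS)(SI(KK)))
  →3  I

Answer: DIFFERENT — A ⇓ K(KK), B ⇓ I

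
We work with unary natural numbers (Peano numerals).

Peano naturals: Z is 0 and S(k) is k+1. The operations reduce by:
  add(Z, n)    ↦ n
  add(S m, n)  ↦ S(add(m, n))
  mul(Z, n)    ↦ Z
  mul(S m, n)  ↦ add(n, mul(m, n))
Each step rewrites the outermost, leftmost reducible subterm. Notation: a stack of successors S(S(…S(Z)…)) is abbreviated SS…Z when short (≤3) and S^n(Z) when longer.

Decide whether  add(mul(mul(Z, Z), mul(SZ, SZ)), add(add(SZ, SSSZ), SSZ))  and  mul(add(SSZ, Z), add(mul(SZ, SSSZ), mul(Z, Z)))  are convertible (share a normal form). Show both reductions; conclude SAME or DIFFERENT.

Term A:
  start: add(mul(mul(Z, Z), mul(SZ, SZ)), add(add(SZ, SSSZ), SSZ))
  [1] add(mul(Z, mul(SZ, SZ)), add(add(SZ, SSSZ), SSZ))
  [2] add(Z, add(add(SZ, SSSZ), SSZ))
  [3] add(add(SZ, SSSZ), SSZ)
  [4] add(S(add(Z, SSSZ)), SSZ)
  [5] S(add(add(Z, SSSZ), SSZ))
  [6] S(add(SSSZ, SSZ))
  [7] S(S(add(SSZ, SSZ)))
  [8] S(S(S(add(SZ, SSZ))))
  [9] S(S(S(S(add(Z, SSZ)))))
  [10] S^6(Z)

Term B:
  start: mul(add(SSZ, Z), add(mul(SZ, SSSZ), mul(Z, Z)))
  [1] mul(S(add(SZ, Z)), add(mul(SZ, SSSZ), mul(Z, Z)))
  [2] add(add(mul(SZ, SSSZ), mul(Z, Z)), mul(add(SZ, Z), add(mul(SZ, SSSZ), mul(Z, Z))))
  [3] add(add(add(SSSZ, mul(Z, SSSZ)), mul(Z, Z)), mul(add(SZ, Z), add(mul(SZ, SSSZ), mul(Z, Z))))
  [4] add(add(S(add(SSZ, mul(Z, SSSZ))), mul(Z, Z)), mul(add(SZ, Z), add(mul(SZ, SSSZ), mul(Z, Z))))
  [5] add(S(add(add(SSZ, mul(Z, SSSZ)), mul(Z, Z))), mul(add(SZ, Z), add(mul(SZ, SSSZ), mul(Z, Z))))
  [6] S(add(add(add(SSZ, mul(Z, SSSZ)), mul(Z, Z)), mul(add(SZ, Z), add(mul(SZ, SSSZ), mul(Z, Z)))))
  [7] S(add(add(S(add(SZ, mul(Z, SSSZ))), mul(Z, Z)), mul(add(SZ, Z), add(mul(SZ, SSSZ), mul(Z, Z)))))
  [8] S(add(S(add(add(SZ, mul(Z, SSSZ)), mul(Z, Z))), mul(add(SZ, Z), add(mul(SZ, SSSZ), mul(Z, Z)))))
  [9] S(S(add(add(add(SZ, mul(Z, SSSZ)), mul(Z, Z)), mul(add(SZ, Z), add(mul(SZ, SSSZ), mul(Z, Z))))))
  [10] S(S(add(add(S(add(Z, mul(Z, SSSZ))), mul(Z, Z)), mul(add(SZ, Z), add(mul(SZ, SSSZ), mul(Z, Z))))))
  [11] S(S(add(S(add(add(Z, mul(Z, SSSZ)), mul(Z, Z))), mul(add(SZ, Z), add(mul(SZ, SSSZ), mul(Z, Z))))))
  [12] S(S(S(add(add(add(Z, mul(Z, SSSZ)), mul(Z, Z)), mul(add(SZ, Z), add(mul(SZ, SSSZ), mul(Z, Z)))))))
  [13] S(S(S(add(add(mul(Z, SSSZ), mul(Z, Z)), mul(add(SZ, Z), add(mul(SZ, SSSZ), mul(Z, Z)))))))
  [14] S(S(S(add(add(Z, mul(Z, Z)), mul(add(SZ, Z), add(mul(SZ, SSSZ), mul(Z, Z)))))))
  [15] S(S(S(add(mul(Z, Z), mul(add(SZ, Z), add(mul(SZ, SSSZ), mul(Z, Z)))))))
  [16] S(S(S(add(Z, mul(add(SZ, Z), add(mul(SZ, SSSZ), mul(Z, Z)))))))
  [17] S(S(S(mul(add(SZ, Z), add(mul(SZ, SSSZ), mul(Z, Z))))))
  [18] S(S(S(mul(S(add(Z, Z)), add(mul(SZ, SSSZ), mul(Z, Z))))))
  [19] S(S(S(add(add(mul(SZ, SSSZ), mul(Z, Z)), mul(add(Z, Z), add(mul(SZ, SSSZ), mul(Z, Z)))))))
  [20] S(S(S(add(add(add(SSSZ, mul(Z, SSSZ)), mul(Z, Z)), mul(add(Z, Z), add(mul(SZ, SSSZ), mul(Z, Z)))))))
  [21] S(S(S(add(add(S(add(SSZ, mul(Z, SSSZ))), mul(Z, Z)), mul(add(Z, Z), add(mul(SZ, SSSZ), mul(Z, Z)))))))
  [22] S(S(S(add(S(add(add(SSZ, mul(Z, SSSZ)), mul(Z, Z))), mul(add(Z, Z), add(mul(SZ, SSSZ), mul(Z, Z)))))))
  [23] S(S(S(S(add(add(add(SSZ, mul(Z, SSSZ)), mul(Z, Z)), mul(add(Z, Z), add(mul(SZ, SSSZ), mul(Z, Z))))))))
  [24] S(S(S(S(add(add(S(add(SZ, mul(Z, SSSZ))), mul(Z, Z)), mul(add(Z, Z), add(mul(SZ, SSSZ), mul(Z, Z))))))))
  [25] S(S(S(S(add(S(add(add(SZ, mul(Z, SSSZ)), mul(Z, Z))), mul(add(Z, Z), add(mul(SZ, SSSZ), mul(Z, Z))))))))
  [26] S(S(S(S(S(add(add(add(SZ, mul(Z, SSSZ)), mul(Z, Z)), mul(add(Z, Z), add(mul(SZ, SSSZ), mul(Z, Z)))))))))
  [27] S(S(S(S(S(add(add(S(add(Z, mul(Z, SSSZ))), mul(Z, Z)), mul(add(Z, Z), add(mul(SZ, SSSZ), mul(Z, Z)))))))))
  [28] S(S(S(S(S(add(S(add(add(Z, mul(Z, SSSZ)), mul(Z, Z))), mul(add(Z, Z), add(mul(SZ, SSSZ), mul(Z, Z)))))))))
  [29] S(S(S(S(S(S(add(add(add(Z, mul(Z, SSSZ)), mul(Z, Z)), mul(add(Z, Z), add(mul(SZ, SSSZ), mul(Z, Z))))))))))
  [30] S(S(S(S(S(S(add(add(mul(Z, SSSZ), mul(Z, Z)), mul(add(Z, Z), add(mul(SZ, SSSZ), mul(Z, Z))))))))))
  [31] S(S(S(S(S(S(add(add(Z, mul(Z, Z)), mul(add(Z, Z), add(mul(SZ, SSSZ), mul(Z, Z))))))))))
  [32] S(S(S(S(S(S(add(mul(Z, Z), mul(add(Z, Z), add(mul(SZ, SSSZ), mul(Z, Z))))))))))
  [33] S(S(S(S(S(S(add(Z, mul(add(Z, Z), add(mul(SZ, SSSZ), mul(Z, Z))))))))))
  [34] S(S(S(S(S(S(mul(add(Z, Z), add(mul(SZ, SSSZ), mul(Z, Z)))))))))
  [35] S(S(S(S(S(S(mul(Z, add(mul(SZ, SSSZ), mul(Z, Z)))))))))
  [36] S^6(Z)

Answer: SAME — A ⇓ S^6(Z), B ⇓ S^6(Z)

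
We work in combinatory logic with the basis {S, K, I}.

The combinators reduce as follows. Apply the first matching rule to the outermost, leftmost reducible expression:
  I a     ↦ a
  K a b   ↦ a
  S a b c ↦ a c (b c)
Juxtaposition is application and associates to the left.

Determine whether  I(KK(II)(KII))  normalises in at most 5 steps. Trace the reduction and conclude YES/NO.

  start: I(KK(II)(KII))
  step 1: KK(II)(KII)
  step 2: K(KII)
  step 3: KI

Answer: YES — reaches normal form KI in 3 ≤ 5 steps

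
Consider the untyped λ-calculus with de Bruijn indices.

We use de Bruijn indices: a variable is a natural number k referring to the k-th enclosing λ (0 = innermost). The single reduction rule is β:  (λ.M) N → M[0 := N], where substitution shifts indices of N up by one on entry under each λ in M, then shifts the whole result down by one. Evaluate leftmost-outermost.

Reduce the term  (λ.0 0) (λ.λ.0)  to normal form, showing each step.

  start: (λ.0 0) (λ.λ.0)
  →1  (λ.λ.0) (λ.λ.0)
  →2  λ.0

Answer: normal form = λ.0  (in 2 steps)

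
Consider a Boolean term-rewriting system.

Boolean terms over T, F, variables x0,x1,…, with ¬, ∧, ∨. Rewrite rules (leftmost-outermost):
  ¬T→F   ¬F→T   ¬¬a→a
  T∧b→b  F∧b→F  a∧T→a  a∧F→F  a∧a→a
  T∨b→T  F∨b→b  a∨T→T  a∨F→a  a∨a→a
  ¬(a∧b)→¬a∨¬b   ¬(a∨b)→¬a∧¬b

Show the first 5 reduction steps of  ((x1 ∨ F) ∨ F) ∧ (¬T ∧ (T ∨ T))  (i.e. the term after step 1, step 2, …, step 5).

  start: ((x1 ∨ F) ∨ F) ∧ (¬T ∧ (T ∨ T))
  step 1: (x1 ∨ F) ∧ (¬T ∧ (T ∨ T))
  step 2: x1 ∧ (¬T ∧ (T ∨ T))
  step 3: x1 ∧ (F ∧ (T ∨ T))
  step 4: x1 ∧ F
  step 5: F

Answer: after 5 steps: F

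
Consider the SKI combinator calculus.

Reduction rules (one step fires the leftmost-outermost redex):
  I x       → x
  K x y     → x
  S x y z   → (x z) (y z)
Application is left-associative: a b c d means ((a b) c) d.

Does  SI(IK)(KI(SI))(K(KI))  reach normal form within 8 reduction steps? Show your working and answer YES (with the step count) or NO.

Answer: YES — reaches normal form I in 7 ≤ 8 steps

Reduction:
  start: SI(IK)(KI(SI))(K(KI))
  →1  I(KI(SI))(IK(KI(SI)))(K(KI))
  →2  KI(SI)(IK(KI(SI)))(K(KI))
  →3  I(IK(KI(SI)))(K(KI))
  →4  IK(KI(SI))(K(KI))
  →5  K(KI(SI))(K(KI))
  →6  KI(SI)
  →7  I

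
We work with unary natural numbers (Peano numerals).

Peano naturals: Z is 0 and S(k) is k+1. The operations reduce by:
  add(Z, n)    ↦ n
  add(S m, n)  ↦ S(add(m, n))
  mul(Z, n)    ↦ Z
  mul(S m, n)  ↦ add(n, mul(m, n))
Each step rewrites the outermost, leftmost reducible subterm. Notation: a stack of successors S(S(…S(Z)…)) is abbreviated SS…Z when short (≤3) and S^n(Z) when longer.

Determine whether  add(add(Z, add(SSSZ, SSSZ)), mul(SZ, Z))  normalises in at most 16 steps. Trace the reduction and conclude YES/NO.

  start: add(add(Z, add(SSSZ, SSSZ)), mul(SZ, Z))
  →1  add(add(SSSZ, SSSZ), mul(SZ, Z))
  →2  add(S(add(SSZ, SSSZ)), mul(SZ, Z))
  →3  S(add(add(SSZ, SSSZ), mul(SZ, Z)))
  →4  S(add(S(add(SZ, SSSZ)), mul(SZ, Z)))
  →5  S(S(add(add(SZ, SSSZ), mul(SZ, Z))))
  →6  S(S(add(S(add(Z, SSSZ)), mul(SZ, Z))))
  →7  S(S(S(add(add(Z, SSSZ), mul(SZ, Z)))))
  →8  S(S(S(add(SSSZ, mul(SZ, Z)))))
  →9  S(S(S(S(add(SSZ, mul(SZ, Z))))))
  →10  S(S(S(S(S(add(SZ, mul(SZ, Z)))))))
  →11  S(S(S(S(S(S(add(Z, mul(SZ, Z))))))))
  →12  S(S(S(S(S(S(mul(SZ, Z)))))))
  →13  S(S(S(S(S(S(add(Z, mul(Z, Z))))))))
  →14  S(S(S(S(S(S(mul(Z, Z)))))))
  →15  S^6(Z)

Answer: YES — reaches normal form S^6(Z) in 15 ≤ 16 steps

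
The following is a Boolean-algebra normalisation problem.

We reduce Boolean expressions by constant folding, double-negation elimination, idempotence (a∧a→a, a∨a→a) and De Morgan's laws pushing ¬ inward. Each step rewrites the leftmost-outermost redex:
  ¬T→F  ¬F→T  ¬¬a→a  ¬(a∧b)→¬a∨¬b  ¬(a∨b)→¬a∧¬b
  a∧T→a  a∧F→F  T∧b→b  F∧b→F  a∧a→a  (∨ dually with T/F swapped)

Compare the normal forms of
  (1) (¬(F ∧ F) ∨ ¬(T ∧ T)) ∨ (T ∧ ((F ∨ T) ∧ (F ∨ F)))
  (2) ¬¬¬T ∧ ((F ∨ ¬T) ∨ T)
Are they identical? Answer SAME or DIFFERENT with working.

Term A:
  start: (¬(F ∧ F) ∨ ¬(T ∧ T)) ∨ (T ∧ ((F ∨ T) ∧ (F ∨ F)))
  [1] ((¬F ∨ ¬F) ∨ ¬(T ∧ T)) ∨ (T ∧ ((F ∨ T) ∧ (F ∨ F)))
  [2] (¬F ∨ ¬(T ∧ T)) ∨ (T ∧ ((F ∨ T) ∧ (F ∨ F)))
  [3] (T ∨ ¬(T ∧ T)) ∨ (T ∧ ((F ∨ T) ∧ (F ∨ F)))
  [4] T ∨ (T ∧ ((F ∨ T) ∧ (F ∨ F)))
  [5] T

Term B:
  start: ¬¬¬T ∧ ((F ∨ ¬T) ∨ T)
  [1] ¬T ∧ ((F ∨ ¬T) ∨ T)
  [2] F ∧ ((F ∨ ¬T) ∨ T)
  [3] F

Answer: DIFFERENT — A ⇓ T, B ⇓ F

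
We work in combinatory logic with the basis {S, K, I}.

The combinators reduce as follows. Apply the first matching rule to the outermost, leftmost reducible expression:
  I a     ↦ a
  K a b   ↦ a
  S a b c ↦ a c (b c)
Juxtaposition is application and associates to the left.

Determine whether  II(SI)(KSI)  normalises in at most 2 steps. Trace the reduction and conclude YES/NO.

Answer: NO — after 2 steps the term is SI(KSI), not yet normal

Reduction:
  start: II(SI)(KSI)
  step 1: I(SI)(KSI)
  step 2: SI(KSI)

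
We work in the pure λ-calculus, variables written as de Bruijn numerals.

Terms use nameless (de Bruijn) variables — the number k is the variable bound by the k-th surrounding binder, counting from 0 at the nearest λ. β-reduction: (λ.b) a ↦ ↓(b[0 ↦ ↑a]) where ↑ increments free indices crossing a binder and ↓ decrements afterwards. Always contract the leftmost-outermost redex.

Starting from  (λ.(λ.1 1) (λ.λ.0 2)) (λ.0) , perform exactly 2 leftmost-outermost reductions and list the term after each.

Answer: after 2 steps: (λ.0) (λ.0)

Working:
  start: (λ.(λ.1 1) (λ.λ.0 2)) (λ.0)
  →1  (λ.(λ.0) (λ.0)) (λ.λ.0 (λ.0))
  →2  (λ.0) (λ.0)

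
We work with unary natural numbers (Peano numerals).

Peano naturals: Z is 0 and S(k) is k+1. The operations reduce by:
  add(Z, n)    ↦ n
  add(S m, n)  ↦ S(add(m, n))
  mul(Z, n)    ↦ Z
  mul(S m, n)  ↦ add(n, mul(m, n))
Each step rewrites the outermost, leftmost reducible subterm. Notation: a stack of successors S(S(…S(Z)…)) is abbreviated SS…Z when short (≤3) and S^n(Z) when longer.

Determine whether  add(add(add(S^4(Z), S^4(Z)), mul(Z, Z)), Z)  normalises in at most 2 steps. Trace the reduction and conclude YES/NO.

Answer: NO — after 2 steps the term is add(S(add(add(SSSZ, S^4(Z)), mul(Z, Z))), Z), not yet normal

Derivation:
  start: add(add(add(S^4(Z), S^4(Z)), mul(Z, Z)), Z)
  step 1: add(add(S(add(SSSZ, S^4(Z))), mul(Z, Z)), Z)
  step 2: add(S(add(add(SSSZ, S^4(Z)), mul(Z, Z))), Z)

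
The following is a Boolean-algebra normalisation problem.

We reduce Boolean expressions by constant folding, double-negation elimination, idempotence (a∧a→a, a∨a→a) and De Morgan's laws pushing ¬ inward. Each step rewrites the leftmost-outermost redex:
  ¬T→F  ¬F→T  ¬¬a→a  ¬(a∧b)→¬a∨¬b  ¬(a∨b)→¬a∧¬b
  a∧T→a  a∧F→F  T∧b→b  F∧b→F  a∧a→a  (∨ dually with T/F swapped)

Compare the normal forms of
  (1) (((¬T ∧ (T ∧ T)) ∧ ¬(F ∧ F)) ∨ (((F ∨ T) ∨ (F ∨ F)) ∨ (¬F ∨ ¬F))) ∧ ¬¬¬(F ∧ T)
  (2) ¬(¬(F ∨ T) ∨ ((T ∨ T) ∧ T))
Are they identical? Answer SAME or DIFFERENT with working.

Term A:
  start: (((¬T ∧ (T ∧ T)) ∧ ¬(F ∧ F)) ∨ (((F ∨ T) ∨ (F ∨ F)) ∨ (¬F ∨ ¬F))) ∧ ¬¬¬(F ∧ T)
  →1  (((F ∧ (T ∧ T)) ∧ ¬(F ∧ F)) ∨ (((F ∨ T) ∨ (F ∨ F)) ∨ (¬F ∨ ¬F))) ∧ ¬¬¬(F ∧ T)
  →2  ((F ∧ ¬(F ∧ F)) ∨ (((F ∨ T) ∨ (F ∨ F)) ∨ (¬F ∨ ¬F))) ∧ ¬¬¬(F ∧ T)
  →3  (F ∨ (((F ∨ T) ∨ (F ∨ F)) ∨ (¬F ∨ ¬F))) ∧ ¬¬¬(F ∧ T)
  →4  (((F ∨ T) ∨ (F ∨ F)) ∨ (¬F ∨ ¬F)) ∧ ¬¬¬(F ∧ T)
  →5  ((T ∨ (F ∨ F)) ∨ (¬F ∨ ¬F)) ∧ ¬¬¬(F ∧ T)
  →6  (T ∨ (¬F ∨ ¬F)) ∧ ¬¬¬(F ∧ T)
  →7  T ∧ ¬¬¬(F ∧ T)
  →8  ¬¬¬(F ∧ T)
  →9  ¬(F ∧ T)
  →10  ¬F ∨ ¬T
  →11  T ∨ ¬T
  →12  T

Term B:
  start: ¬(¬(F ∨ T) ∨ ((T ∨ T) ∧ T))
  →1  ¬¬(F ∨ T) ∧ ¬((T ∨ T) ∧ T)
  →2  (F ∨ T) ∧ ¬((T ∨ T) ∧ T)
  →3  T ∧ ¬((T ∨ T) ∧ T)
  →4  ¬((T ∨ T) ∧ T)
  →5  ¬(T ∨ T) ∨ ¬T
  →6  (¬T ∧ ¬T) ∨ ¬T
  →7  ¬T ∨ ¬T
  →8  ¬T
  →9  F

Answer: DIFFERENT — A ⇓ T, B ⇓ F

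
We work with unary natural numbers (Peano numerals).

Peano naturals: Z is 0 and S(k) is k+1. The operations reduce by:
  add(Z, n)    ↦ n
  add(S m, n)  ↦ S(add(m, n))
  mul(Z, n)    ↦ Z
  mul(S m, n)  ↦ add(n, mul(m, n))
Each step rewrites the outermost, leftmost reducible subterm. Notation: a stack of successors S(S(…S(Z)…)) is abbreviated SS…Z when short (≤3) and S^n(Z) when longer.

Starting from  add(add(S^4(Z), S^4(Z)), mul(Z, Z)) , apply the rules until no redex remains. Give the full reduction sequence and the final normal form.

Answer: normal form = S^8(Z)  (in 15 steps)

Reduction:
  start: add(add(S^4(Z), S^4(Z)), mul(Z, Z))
  [1] add(S(add(SSSZ, S^4(Z))), mul(Z, Z))
  [2] S(add(add(SSSZ, S^4(Z)), mul(Z, Z)))
  [3] S(add(S(add(SSZ, S^4(Z))), mul(Z, Z)))
  [4] S(S(add(add(SSZ, S^4(Z)), mul(Z, Z))))
  [5] S(S(add(S(add(SZ, S^4(Z))), mul(Z, Z))))
  [6] S(S(S(add(add(SZ, S^4(Z)), mul(Z, Z)))))
  [7] S(S(S(add(S(add(Z, S^4(Z))), mul(Z, Z)))))
  [8] S(S(S(S(add(add(Z, S^4(Z)), mul(Z, Z))))))
  [9] S(S(S(S(add(S^4(Z), mul(Z, Z))))))
  [10] S(S(S(S(S(add(SSSZ, mul(Z, Z)))))))
  [11] S(S(S(S(S(S(add(SSZ, mul(Z, Z))))))))
  [12] S(S(S(S(S(S(S(add(SZ, mul(Z, Z)))))))))
  [13] S(S(S(S(S(S(S(S(add(Z, mul(Z, Z))))))))))
  [14] S(S(S(S(S(S(S(S(mul(Z, Z)))))))))
  [15] S^8(Z)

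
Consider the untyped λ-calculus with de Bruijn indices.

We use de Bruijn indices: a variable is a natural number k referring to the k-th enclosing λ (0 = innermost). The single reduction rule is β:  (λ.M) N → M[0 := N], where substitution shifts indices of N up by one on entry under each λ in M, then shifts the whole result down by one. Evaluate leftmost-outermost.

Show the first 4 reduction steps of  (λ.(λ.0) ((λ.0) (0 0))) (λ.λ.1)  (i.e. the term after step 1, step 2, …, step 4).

Answer: after 4 steps: λ.λ.λ.1

Working:
  start: (λ.(λ.0) ((λ.0) (0 0))) (λ.λ.1)
  [1] (λ.0) ((λ.0) ((λ.λ.1) (λ.λ.1)))
  [2] (λ.0) ((λ.λ.1) (λ.λ.1))
  [3] (λ.λ.1) (λ.λ.1)
  [4] λ.λ.λ.1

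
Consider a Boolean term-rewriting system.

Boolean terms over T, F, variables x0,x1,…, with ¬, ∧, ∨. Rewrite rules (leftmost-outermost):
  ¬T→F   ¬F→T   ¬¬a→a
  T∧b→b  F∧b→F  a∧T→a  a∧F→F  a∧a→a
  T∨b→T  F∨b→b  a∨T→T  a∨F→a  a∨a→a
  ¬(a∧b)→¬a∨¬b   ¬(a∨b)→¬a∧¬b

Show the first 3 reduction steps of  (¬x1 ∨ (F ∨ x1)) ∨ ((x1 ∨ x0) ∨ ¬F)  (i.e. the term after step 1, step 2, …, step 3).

  start: (¬x1 ∨ (F ∨ x1)) ∨ ((x1 ∨ x0) ∨ ¬F)
  step 1: (¬x1 ∨ x1) ∨ ((x1 ∨ x0) ∨ ¬F)
  step 2: (¬x1 ∨ x1) ∨ ((x1 ∨ x0) ∨ T)
  step 3: (¬x1 ∨ x1) ∨ T

Answer: after 3 steps: (¬x1 ∨ x1) ∨ T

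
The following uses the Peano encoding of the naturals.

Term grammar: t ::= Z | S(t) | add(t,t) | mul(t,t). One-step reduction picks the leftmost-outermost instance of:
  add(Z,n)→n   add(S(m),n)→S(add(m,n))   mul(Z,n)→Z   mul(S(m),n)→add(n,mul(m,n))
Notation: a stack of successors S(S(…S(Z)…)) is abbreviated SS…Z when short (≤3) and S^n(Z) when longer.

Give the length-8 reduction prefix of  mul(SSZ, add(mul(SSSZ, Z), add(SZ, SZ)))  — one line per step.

Answer: after 8 steps: add(add(Z, add(SZ, SZ)), mul(SZ, add(mul(SSSZ, Z), add(SZ, SZ))))

Reduction:
  start: mul(SSZ, add(mul(SSSZ, Z), add(SZ, SZ)))
  [1] add(add(mul(SSSZ, Z), add(SZ, SZ)), mul(SZ, add(mul(SSSZ, Z), add(SZ, SZ))))
  [2] add(add(add(Z, mul(SSZ, Z)), add(SZ, SZ)), mul(SZ, add(mul(SSSZ, Z), add(SZ, SZ))))
  [3] add(add(mul(SSZ, Z), add(SZ, SZ)), mul(SZ, add(mul(SSSZ, Z), add(SZ, SZ))))
  [4] add(add(add(Z, mul(SZ, Z)), add(SZ, SZ)), mul(SZ, add(mul(SSSZ, Z), add(SZ, SZ))))
  [5] add(add(mul(SZ, Z), add(SZ, SZ)), mul(SZ, add(mul(SSSZ, Z), add(SZ, SZ))))
  [6] add(add(add(Z, mul(Z, Z)), add(SZ, SZ)), mul(SZ, add(mul(SSSZ, Z), add(SZ, SZ))))
  [7] add(add(mul(Z, Z), add(SZ, SZ)), mul(SZ, add(mul(SSSZ, Z), add(SZ, SZ))))
  [8] add(add(Z, add(SZ, SZ)), mul(SZ, add(mul(SSSZ, Z), add(SZ, SZ))))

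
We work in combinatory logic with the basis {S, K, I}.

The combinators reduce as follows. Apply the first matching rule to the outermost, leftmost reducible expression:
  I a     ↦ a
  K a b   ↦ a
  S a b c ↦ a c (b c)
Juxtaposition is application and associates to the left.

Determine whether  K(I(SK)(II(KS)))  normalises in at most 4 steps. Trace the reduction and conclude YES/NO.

Answer: YES — reaches normal form K(SK(KS)) in 3 ≤ 4 steps

Derivation:
  start: K(I(SK)(II(KS)))
  step 1: K(SK(II(KS)))
  step 2: K(SK(I(KS)))
  step 3: K(SK(KS))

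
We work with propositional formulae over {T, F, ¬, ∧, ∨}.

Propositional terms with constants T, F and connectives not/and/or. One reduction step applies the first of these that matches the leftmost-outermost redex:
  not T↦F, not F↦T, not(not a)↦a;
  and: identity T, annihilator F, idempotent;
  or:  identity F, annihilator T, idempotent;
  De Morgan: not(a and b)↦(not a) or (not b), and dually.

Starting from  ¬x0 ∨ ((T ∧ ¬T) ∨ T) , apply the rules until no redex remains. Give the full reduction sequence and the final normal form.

Answer: normal form = T  (in 2 steps)

Reduction:
  start: ¬x0 ∨ ((T ∧ ¬T) ∨ T)
  step 1: ¬x0 ∨ T
  step 2: T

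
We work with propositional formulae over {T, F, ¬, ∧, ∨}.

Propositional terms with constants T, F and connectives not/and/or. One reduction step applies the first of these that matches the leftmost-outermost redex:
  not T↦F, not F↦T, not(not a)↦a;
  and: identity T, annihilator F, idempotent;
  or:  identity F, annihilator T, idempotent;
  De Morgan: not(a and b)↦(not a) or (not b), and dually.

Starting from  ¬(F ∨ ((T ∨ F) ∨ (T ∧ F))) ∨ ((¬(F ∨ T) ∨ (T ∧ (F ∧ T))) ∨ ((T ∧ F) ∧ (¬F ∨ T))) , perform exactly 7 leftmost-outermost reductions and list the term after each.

Answer: after 7 steps: (F ∧ ¬(T ∧ F)) ∨ ((¬(F ∨ T) ∨ (T ∧ (F ∧ T))) ∨ ((T ∧ F) ∧ (¬F ∨ T)))

Reduction:
  start: ¬(F ∨ ((T ∨ F) ∨ (T ∧ F))) ∨ ((¬(F ∨ T) ∨ (T ∧ (F ∧ T))) ∨ ((T ∧ F) ∧ (¬F ∨ T)))
  [1] (¬F ∧ ¬((T ∨ F) ∨ (T ∧ F))) ∨ ((¬(F ∨ T) ∨ (T ∧ (F ∧ T))) ∨ ((T ∧ F) ∧ (¬F ∨ T)))
  [2] (T ∧ ¬((T ∨ F) ∨ (T ∧ F))) ∨ ((¬(F ∨ T) ∨ (T ∧ (F ∧ T))) ∨ ((T ∧ F) ∧ (¬F ∨ T)))
  [3] ¬((T ∨ F) ∨ (T ∧ F)) ∨ ((¬(F ∨ T) ∨ (T ∧ (F ∧ T))) ∨ ((T ∧ F) ∧ (¬F ∨ T)))
  [4] (¬(T ∨ F) ∧ ¬(T ∧ F)) ∨ ((¬(F ∨ T) ∨ (T ∧ (F ∧ T))) ∨ ((T ∧ F) ∧ (¬F ∨ T)))
  [5] ((¬T ∧ ¬F) ∧ ¬(T ∧ F)) ∨ ((¬(F ∨ T) ∨ (T ∧ (F ∧ T))) ∨ ((T ∧ F) ∧ (¬F ∨ T)))
  [6] ((F ∧ ¬F) ∧ ¬(T ∧ F)) ∨ ((¬(F ∨ T) ∨ (T ∧ (F ∧ T))) ∨ ((T ∧ F) ∧ (¬F ∨ T)))
  [7] (F ∧ ¬(T ∧ F)) ∨ ((¬(F ∨ T) ∨ (T ∧ (F ∧ T))) ∨ ((T ∧ F) ∧ (¬F ∨ T)))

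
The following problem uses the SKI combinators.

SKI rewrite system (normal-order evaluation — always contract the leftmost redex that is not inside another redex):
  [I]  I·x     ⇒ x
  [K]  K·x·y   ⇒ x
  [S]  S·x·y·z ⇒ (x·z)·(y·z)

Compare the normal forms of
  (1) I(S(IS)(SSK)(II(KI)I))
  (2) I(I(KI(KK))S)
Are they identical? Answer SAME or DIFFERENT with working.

Answer: DIFFERENT — A ⇓ SI(SI(KI)), B ⇓ S

Reduction:
Term A:
  start: I(S(IS)(SSK)(II(KI)I))
  step 1: S(IS)(SSK)(II(KI)I)
  step 2: IS(II(KI)I)(SSK(II(KI)I))
  step 3: S(II(KI)I)(SSK(II(KI)I))
  step 4: S(I(KI)I)(SSK(II(KI)I))
  step 5: S(KII)(SSK(II(KI)I))
  step 6: SI(SSK(II(KI)I))
  step 7: SI(S(II(KI)I)(K(II(KI)I)))
  step 8: SI(S(I(KI)I)(K(II(KI)I)))
  step 9: SI(S(KII)(K(II(KI)I)))
  step 10: SI(SI(K(II(KI)I)))
  step 11: SI(SI(K(I(KI)I)))
  step 12: SI(SI(K(KII)))
  step 13: SI(SI(KI))

Term B:
  start: I(I(KI(KK))S)
  step 1: I(KI(KK))S
  step 2: KI(KK)S
  step 3: IS
  step 4: S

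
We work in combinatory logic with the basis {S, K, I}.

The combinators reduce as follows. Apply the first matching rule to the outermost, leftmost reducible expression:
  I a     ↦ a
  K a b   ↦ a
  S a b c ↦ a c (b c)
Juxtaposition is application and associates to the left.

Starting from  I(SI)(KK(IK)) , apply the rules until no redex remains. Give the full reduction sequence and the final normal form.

Answer: normal form = SIK  (in 2 steps)

Working:
  start: I(SI)(KK(IK))
  →1  SI(KK(IK))
  →2  SIK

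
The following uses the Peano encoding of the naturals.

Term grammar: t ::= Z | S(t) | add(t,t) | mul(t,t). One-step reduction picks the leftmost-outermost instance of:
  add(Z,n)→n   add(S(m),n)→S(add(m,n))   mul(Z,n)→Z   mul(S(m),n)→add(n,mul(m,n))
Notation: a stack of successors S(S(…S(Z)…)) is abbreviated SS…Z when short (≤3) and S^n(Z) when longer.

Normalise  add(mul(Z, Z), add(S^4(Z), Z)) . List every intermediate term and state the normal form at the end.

Answer: normal form = S^4(Z)  (in 7 steps)

Reduction:
  start: add(mul(Z, Z), add(S^4(Z), Z))
  step 1: add(Z, add(S^4(Z), Z))
  step 2: add(S^4(Z), Z)
  step 3: S(add(SSSZ, Z))
  step 4: S(S(add(SSZ, Z)))
  step 5: S(S(S(add(SZ, Z))))
  step 6: S(S(S(S(add(Z, Z)))))
  step 7: S^4(Z)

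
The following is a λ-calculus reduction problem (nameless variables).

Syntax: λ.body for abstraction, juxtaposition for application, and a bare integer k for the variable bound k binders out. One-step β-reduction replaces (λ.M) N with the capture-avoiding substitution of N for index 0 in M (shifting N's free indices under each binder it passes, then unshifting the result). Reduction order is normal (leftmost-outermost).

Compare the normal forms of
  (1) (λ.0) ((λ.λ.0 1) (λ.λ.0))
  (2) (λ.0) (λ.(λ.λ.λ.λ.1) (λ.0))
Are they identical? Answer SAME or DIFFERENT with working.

Term A:
  start: (λ.0) ((λ.λ.0 1) (λ.λ.0))
  [1] (λ.λ.0 1) (λ.λ.0)
  [2] λ.0 (λ.λ.0)

Term B:
  start: (λ.0) (λ.(λ.λ.λ.λ.1) (λ.0))
  [1] λ.(λ.λ.λ.λ.1) (λ.0)
  [2] λ.λ.λ.λ.1

Answer: DIFFERENT — A ⇓ λ.0 (λ.λ.0), B ⇓ λ.λ.λ.λ.1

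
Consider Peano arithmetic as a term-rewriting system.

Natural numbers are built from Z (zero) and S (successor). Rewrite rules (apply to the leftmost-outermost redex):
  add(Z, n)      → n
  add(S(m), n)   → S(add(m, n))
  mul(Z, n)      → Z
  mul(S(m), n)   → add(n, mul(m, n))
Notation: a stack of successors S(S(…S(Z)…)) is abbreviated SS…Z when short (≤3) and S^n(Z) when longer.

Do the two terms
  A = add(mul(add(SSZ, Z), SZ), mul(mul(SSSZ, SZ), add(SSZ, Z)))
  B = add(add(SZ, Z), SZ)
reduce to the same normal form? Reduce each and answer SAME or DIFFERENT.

Term A:
  start: add(mul(add(SSZ, Z), SZ), mul(mul(SSSZ, SZ), add(SSZ, Z)))
  →1  add(mul(S(add(SZ, Z)), SZ), mul(mul(SSSZ, SZ), add(SSZ, Z)))
  →2  add(add(SZ, mul(add(SZ, Z), SZ)), mul(mul(SSSZ, SZ), add(SSZ, Z)))
  →3  add(S(add(Z, mul(add(SZ, Z), SZ))), mul(mul(SSSZ, SZ), add(SSZ, Z)))
  →4  S(add(add(Z, mul(add(SZ, Z), SZ)), mul(mul(SSSZ, SZ), add(SSZ, Z))))
  →5  S(add(mul(add(SZ, Z), SZ), mul(mul(SSSZ, SZ), add(SSZ, Z))))
  →6  S(add(mul(S(add(Z, Z)), SZ), mul(mul(SSSZ, SZ), add(SSZ, Z))))
  →7  S(add(add(SZ, mul(add(Z, Z), SZ)), mul(mul(SSSZ, SZ), add(SSZ, Z))))
  →8  S(add(S(add(Z, mul(add(Z, Z), SZ))), mul(mul(SSSZ, SZ), add(SSZ, Z))))
  →9  S(S(add(add(Z, mul(add(Z, Z), SZ)), mul(mul(SSSZ, SZ), add(SSZ, Z)))))
  →10  S(S(add(mul(add(Z, Z), SZ), mul(mul(SSSZ, SZ), add(SSZ, Z)))))
  →11  S(S(add(mul(Z, SZ), mul(mul(SSSZ, SZ), add(SSZ, Z)))))
  →12  S(S(add(Z, mul(mul(SSSZ, SZ), add(SSZ, Z)))))
  →13  S(S(mul(mul(SSSZ, SZ), add(SSZ, Z))))
  →14  S(S(mul(add(SZ, mul(SSZ, SZ)), add(SSZ, Z))))
  →15  S(S(mul(S(add(Z, mul(SSZ, SZ))), add(SSZ, Z))))
  →16  S(S(add(add(SSZ, Z), mul(add(Z, mul(SSZ, SZ)), add(SSZ, Z)))))
  →17  S(S(add(S(add(SZ, Z)), mul(add(Z, mul(SSZ, SZ)), add(SSZ, Z)))))
  →18  S(S(S(add(add(SZ, Z), mul(add(Z, mul(SSZ, SZ)), add(SSZ, Z))))))
  →19  S(S(S(add(S(add(Z, Z)), mul(add(Z, mul(SSZ, SZ)), add(SSZ, Z))))))
  →20  S(S(S(S(add(add(Z, Z), mul(add(Z, mul(SSZ, SZ)), add(SSZ, Z)))))))
  →21  S(S(S(S(add(Z, mul(add(Z, mul(SSZ, SZ)), add(SSZ, Z)))))))
  →22  S(S(S(S(mul(add(Z, mul(SSZ, SZ)), add(SSZ, Z))))))
  →23  S(S(S(S(mul(mul(SSZ, SZ), add(SSZ, Z))))))
  →24  S(S(S(S(mul(add(SZ, mul(SZ, SZ)), add(SSZ, Z))))))
  →25  S(S(S(S(mul(S(add(Z, mul(SZ, SZ))), add(SSZ, Z))))))
  →26  S(S(S(S(add(add(SSZ, Z), mul(add(Z, mul(SZ, SZ)), add(SSZ, Z)))))))
  →27  S(S(S(S(add(S(add(SZ, Z)), mul(add(Z, mul(SZ, SZ)), add(SSZ, Z)))))))
  →28  S(S(S(S(S(add(add(SZ, Z), mul(add(Z, mul(SZ, SZ)), add(SSZ, Z))))))))
  →29  S(S(S(S(S(add(S(add(Z, Z)), mul(add(Z, mul(SZ, SZ)), add(SSZ, Z))))))))
  →30  S(S(S(S(S(S(add(add(Z, Z), mul(add(Z, mul(SZ, SZ)), add(SSZ, Z)))))))))
  →31  S(S(S(S(S(S(add(Z, mul(add(Z, mul(SZ, SZ)), add(SSZ, Z)))))))))
  →32  S(S(S(S(S(S(mul(add(Z, mul(SZ, SZ)), add(SSZ, Z))))))))
  →33  S(S(S(S(S(S(mul(mul(SZ, SZ), add(SSZ, Z))))))))
  →34  S(S(S(S(S(S(mul(add(SZ, mul(Z, SZ)), add(SSZ, Z))))))))
  →35  S(S(S(S(S(S(mul(S(add(Z, mul(Z, SZ))), add(SSZ, Z))))))))
  →36  S(S(S(S(S(S(add(add(SSZ, Z), mul(add(Z, mul(Z, SZ)), add(SSZ, Z)))))))))
  →37  S(S(S(S(S(S(add(S(add(SZ, Z)), mul(add(Z, mul(Z, SZ)), add(SSZ, Z)))))))))
  →38  S(S(S(S(S(S(S(add(add(SZ, Z), mul(add(Z, mul(Z, SZ)), add(SSZ, Z))))))))))
  →39  S(S(S(S(S(S(S(add(S(add(Z, Z)), mul(add(Z, mul(Z, SZ)), add(SSZ, Z))))))))))
  →40  S(S(S(S(S(S(S(S(add(add(Z, Z), mul(add(Z, mul(Z, SZ)), add(SSZ, Z)))))))))))
  →41  S(S(S(S(S(S(S(S(add(Z, mul(add(Z, mul(Z, SZ)), add(SSZ, Z)))))))))))
  →42  S(S(S(S(S(S(S(S(mul(add(Z, mul(Z, SZ)), add(SSZ, Z))))))))))
  →43  S(S(S(S(S(S(S(S(mul(mul(Z, SZ), add(SSZ, Z))))))))))
  →44  S(S(S(S(S(S(S(S(mul(Z, add(SSZ, Z))))))))))
  →45  S^8(Z)

Term B:
  start: add(add(SZ, Z), SZ)
  →1  add(S(add(Z, Z)), SZ)
  →2  S(add(add(Z, Z), SZ))
  →3  S(add(Z, SZ))
  →4  SSZ

Answer: DIFFERENT — A ⇓ S^8(Z), B ⇓ SSZ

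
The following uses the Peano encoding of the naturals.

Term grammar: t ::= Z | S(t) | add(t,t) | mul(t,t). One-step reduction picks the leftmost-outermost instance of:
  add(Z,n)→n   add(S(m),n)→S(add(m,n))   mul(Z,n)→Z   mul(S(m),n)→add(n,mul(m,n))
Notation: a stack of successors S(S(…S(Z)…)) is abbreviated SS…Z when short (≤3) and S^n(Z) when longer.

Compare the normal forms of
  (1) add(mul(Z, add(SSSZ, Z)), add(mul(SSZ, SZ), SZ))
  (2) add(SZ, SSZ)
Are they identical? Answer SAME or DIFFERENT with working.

Answer: SAME — A ⇓ SSSZ, B ⇓ SSSZ

Working:
Term A:
  start: add(mul(Z, add(SSSZ, Z)), add(mul(SSZ, SZ), SZ))
  [1] add(Z, add(mul(SSZ, SZ), SZ))
  [2] add(mul(SSZ, SZ), SZ)
  [3] add(add(SZ, mul(SZ, SZ)), SZ)
  [4] add(S(add(Z, mul(SZ, SZ))), SZ)
  [5] S(add(add(Z, mul(SZ, SZ)), SZ))
  [6] S(add(mul(SZ, SZ), SZ))
  [7] S(add(add(SZ, mul(Z, SZ)), SZ))
  [8] S(add(S(add(Z, mul(Z, SZ))), SZ))
  [9] S(S(add(add(Z, mul(Z, SZ)), SZ)))
  [10] S(S(add(mul(Z, SZ), SZ)))
  [11] S(S(add(Z, SZ)))
  [12] SSSZ

Term B:
  start: add(SZ, SSZ)
  [1] S(add(Z, SSZ))
  [2] SSSZ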